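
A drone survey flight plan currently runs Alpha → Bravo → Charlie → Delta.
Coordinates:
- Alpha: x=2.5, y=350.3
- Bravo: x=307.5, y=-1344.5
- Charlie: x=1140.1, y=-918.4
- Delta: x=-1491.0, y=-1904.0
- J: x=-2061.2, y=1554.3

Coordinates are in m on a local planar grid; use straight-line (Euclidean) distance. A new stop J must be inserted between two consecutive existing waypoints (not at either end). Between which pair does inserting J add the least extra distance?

Added distance for inserting J between each consecutive pair:
Alpha–Bravo: 4410.7 m
Bravo–Charlie: 6853.3 m
Charlie–Delta: 4740.4 m
Smallest added distance is 4410.7 m, inserting between Alpha and Bravo.

between Alpha and Bravo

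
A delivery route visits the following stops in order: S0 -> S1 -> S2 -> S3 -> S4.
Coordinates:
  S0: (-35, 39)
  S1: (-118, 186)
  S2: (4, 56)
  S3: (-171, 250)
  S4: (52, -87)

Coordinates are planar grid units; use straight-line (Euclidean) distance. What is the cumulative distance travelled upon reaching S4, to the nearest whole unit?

1012

Leg distances:
S0→S1: 168.8  (cumulative 168.8)
S1→S2: 178.3  (cumulative 347.1)
S2→S3: 261.3  (cumulative 608.4)
S3→S4: 404.1  (cumulative 1012.5)
Cumulative distance at S4 ≈ 1012.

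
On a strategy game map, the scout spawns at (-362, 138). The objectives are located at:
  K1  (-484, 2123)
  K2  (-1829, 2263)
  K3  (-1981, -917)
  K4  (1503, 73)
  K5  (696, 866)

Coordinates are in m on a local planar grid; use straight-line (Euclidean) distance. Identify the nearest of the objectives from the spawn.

K5

Distances from the spawn ((-362, 138)):
K5: 1284.3 m
K4: 1866.1 m
K3: 1932.4 m
K1: 1988.7 m
K2: 2582.2 m
The nearest is K5 at 1284.3 m.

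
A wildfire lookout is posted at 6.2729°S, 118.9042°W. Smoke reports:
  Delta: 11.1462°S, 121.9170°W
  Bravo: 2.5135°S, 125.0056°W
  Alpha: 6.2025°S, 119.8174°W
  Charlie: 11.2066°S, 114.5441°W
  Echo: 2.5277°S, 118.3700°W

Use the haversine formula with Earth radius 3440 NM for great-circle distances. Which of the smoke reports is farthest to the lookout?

Bravo

Distance to each, sorted:
Bravo: 429.3 NM
Charlie: 393.2 NM
Delta: 342.9 NM
Echo: 227.1 NM
Alpha: 54.7 NM
The farthest is Bravo at 429.3 NM.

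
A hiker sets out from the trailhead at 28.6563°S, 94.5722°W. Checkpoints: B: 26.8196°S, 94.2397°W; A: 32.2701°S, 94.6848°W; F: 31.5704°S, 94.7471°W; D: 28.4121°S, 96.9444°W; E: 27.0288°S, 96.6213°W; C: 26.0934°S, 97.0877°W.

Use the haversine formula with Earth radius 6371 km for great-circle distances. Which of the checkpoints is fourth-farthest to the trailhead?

Distances from the trailhead (28.6563°S, 94.5722°W):
A: 402.0 km
C: 378.0 km
F: 324.5 km
E: 270.8 km
D: 233.3 km
B: 206.8 km
The fourth-farthest is E at 270.8 km.

E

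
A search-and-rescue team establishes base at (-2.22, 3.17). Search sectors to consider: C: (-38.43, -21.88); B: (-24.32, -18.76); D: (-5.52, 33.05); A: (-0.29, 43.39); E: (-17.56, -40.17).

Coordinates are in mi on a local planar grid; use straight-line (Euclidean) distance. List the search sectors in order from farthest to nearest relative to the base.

E, C, A, B, D

Distances from the base:
E (-17.56, -40.17): 46.0 mi
C (-38.43, -21.88): 44.0 mi
A (-0.29, 43.39): 40.3 mi
B (-24.32, -18.76): 31.1 mi
D (-5.52, 33.05): 30.1 mi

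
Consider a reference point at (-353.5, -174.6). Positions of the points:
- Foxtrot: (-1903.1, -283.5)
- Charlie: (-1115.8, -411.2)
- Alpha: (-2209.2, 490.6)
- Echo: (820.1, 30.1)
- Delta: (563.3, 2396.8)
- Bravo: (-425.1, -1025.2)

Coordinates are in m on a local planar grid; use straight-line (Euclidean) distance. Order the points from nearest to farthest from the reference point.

Computing each straight-line distance from (-353.5, -174.6):
Charlie (-1115.8, -411.2): 798.2 m
Bravo (-425.1, -1025.2): 853.6 m
Echo (820.1, 30.1): 1191.3 m
Foxtrot (-1903.1, -283.5): 1553.4 m
Alpha (-2209.2, 490.6): 1971.3 m
Delta (563.3, 2396.8): 2729.9 m

Charlie, Bravo, Echo, Foxtrot, Alpha, Delta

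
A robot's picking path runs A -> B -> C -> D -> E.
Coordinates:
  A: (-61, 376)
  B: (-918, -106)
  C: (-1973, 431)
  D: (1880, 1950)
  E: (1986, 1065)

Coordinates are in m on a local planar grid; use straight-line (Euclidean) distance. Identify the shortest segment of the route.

Leg distances:
A→B: 983.2 m
B→C: 1183.8 m
C→D: 4141.6 m
D→E: 891.3 m
The shortest leg is D–E at 891.3 m.

D–E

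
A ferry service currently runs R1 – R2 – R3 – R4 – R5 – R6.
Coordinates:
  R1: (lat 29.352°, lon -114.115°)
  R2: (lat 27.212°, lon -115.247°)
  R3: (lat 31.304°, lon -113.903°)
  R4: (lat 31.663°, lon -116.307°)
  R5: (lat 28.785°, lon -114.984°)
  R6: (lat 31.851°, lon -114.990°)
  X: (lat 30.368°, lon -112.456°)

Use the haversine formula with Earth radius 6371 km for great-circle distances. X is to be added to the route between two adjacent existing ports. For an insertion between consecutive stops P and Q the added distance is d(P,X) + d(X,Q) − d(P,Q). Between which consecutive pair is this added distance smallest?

between R2 and R3

Added distance for inserting X between each consecutive pair:
R1–R2: 377.3 km
R2–R3: 143.6 km
R3–R4: 335.7 km
R4–R5: 351.1 km
R5–R6: 252.5 km
Smallest added distance is 143.6 km, inserting between R2 and R3.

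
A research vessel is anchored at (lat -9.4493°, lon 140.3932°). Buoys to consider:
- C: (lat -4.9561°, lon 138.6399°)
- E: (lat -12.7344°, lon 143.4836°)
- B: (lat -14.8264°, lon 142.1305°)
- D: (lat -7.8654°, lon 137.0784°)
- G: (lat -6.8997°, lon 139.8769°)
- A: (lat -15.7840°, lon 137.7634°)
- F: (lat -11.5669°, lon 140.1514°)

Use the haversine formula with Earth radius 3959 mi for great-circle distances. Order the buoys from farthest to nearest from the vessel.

A, B, C, E, D, G, F

Distance from the vessel at (lat -9.4493°, lon 140.3932°) to each:
A (lat -15.7840°, lon 137.7634°): 472.2 mi
B (lat -14.8264°, lon 142.1305°): 389.6 mi
C (lat -4.9561°, lon 138.6399°): 332.9 mi
E (lat -12.7344°, lon 143.4836°): 308.9 mi
D (lat -7.8654°, lon 137.0784°): 251.5 mi
G (lat -6.8997°, lon 139.8769°): 179.7 mi
F (lat -11.5669°, lon 140.1514°): 147.2 mi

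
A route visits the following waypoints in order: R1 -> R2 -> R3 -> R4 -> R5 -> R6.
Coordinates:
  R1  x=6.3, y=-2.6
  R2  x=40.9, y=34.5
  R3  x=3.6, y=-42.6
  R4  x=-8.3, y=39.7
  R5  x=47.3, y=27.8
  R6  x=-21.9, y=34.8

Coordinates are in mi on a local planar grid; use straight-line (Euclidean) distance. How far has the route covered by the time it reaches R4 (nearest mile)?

Leg distances:
R1→R2: 50.7 mi  (cumulative 50.7 mi)
R2→R3: 85.6 mi  (cumulative 136.4 mi)
R3→R4: 83.2 mi  (cumulative 219.5 mi)
Cumulative distance at R4 ≈ 220 mi.

220 mi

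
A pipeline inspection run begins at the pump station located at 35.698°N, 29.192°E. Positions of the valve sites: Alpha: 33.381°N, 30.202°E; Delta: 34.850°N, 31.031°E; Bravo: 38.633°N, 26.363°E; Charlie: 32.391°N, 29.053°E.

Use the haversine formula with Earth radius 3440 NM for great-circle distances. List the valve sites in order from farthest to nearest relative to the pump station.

Bravo, Charlie, Alpha, Delta

Computing each great-circle distance from 35.698°N, 29.192°E:
Bravo 38.633°N, 26.363°E: 222.2 NM
Charlie 32.391°N, 29.053°E: 198.7 NM
Alpha 33.381°N, 30.202°E: 147.8 NM
Delta 34.850°N, 31.031°E: 103.5 NM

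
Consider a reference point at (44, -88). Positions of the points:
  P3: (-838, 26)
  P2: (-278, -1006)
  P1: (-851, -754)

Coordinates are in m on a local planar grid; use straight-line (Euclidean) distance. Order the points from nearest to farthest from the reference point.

Computing each straight-line distance from (44, -88):
P3 (-838, 26): 889.3 m
P2 (-278, -1006): 972.8 m
P1 (-851, -754): 1115.6 m

P3, P2, P1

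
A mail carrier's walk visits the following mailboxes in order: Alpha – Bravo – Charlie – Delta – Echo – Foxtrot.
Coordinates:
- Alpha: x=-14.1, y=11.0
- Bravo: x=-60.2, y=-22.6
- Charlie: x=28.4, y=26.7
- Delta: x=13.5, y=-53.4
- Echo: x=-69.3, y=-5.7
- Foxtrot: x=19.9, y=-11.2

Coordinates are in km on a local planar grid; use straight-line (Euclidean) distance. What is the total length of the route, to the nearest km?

425 km

Leg distances:
Alpha→Bravo: 57.0 km  (cumulative 57.0 km)
Bravo→Charlie: 101.4 km  (cumulative 158.4 km)
Charlie→Delta: 81.5 km  (cumulative 239.9 km)
Delta→Echo: 95.6 km  (cumulative 335.5 km)
Echo→Foxtrot: 89.4 km  (cumulative 424.8 km)
Total route length ≈ 425 km.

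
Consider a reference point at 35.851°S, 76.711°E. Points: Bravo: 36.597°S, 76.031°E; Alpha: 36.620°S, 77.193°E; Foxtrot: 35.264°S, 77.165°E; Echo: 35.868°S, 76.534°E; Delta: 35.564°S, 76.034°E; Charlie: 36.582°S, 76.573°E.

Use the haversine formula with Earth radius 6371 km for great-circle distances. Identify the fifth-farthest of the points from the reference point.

Distances from the reference point (35.851°S, 76.711°E):
Bravo: 103.0 km
Alpha: 95.8 km
Charlie: 82.2 km
Foxtrot: 77.1 km
Delta: 69.0 km
Echo: 16.1 km
The fifth-farthest is Delta at 69.0 km.

Delta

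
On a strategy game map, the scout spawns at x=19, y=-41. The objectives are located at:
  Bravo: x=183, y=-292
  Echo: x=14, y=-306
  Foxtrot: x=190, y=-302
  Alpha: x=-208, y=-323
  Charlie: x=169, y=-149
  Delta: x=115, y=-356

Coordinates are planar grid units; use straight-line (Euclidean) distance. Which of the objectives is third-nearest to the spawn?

Distance to each, sorted:
Charlie: 184.8
Echo: 265.0
Bravo: 299.8
Foxtrot: 312.0
Delta: 329.3
Alpha: 362.0
The third-nearest is Bravo at 299.8.

Bravo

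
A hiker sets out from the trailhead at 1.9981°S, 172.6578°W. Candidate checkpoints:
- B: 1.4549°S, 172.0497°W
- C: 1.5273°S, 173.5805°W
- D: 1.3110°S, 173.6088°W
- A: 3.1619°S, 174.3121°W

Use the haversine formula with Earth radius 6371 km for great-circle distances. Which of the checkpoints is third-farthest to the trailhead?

C

Distance to each, sorted:
A: 224.8 km
D: 130.4 km
C: 115.1 km
B: 90.6 km
The third-farthest is C at 115.1 km.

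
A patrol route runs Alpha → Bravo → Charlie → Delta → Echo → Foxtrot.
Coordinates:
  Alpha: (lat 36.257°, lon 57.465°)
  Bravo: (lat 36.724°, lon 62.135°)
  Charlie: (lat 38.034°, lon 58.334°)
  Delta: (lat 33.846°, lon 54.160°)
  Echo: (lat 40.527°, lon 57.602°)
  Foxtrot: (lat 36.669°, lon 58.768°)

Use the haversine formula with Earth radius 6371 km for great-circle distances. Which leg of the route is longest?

Leg distances:
Alpha→Bravo: 420.7 km
Bravo→Charlie: 366.0 km
Charlie→Delta: 598.2 km
Delta→Echo: 802.8 km
Echo→Foxtrot: 440.8 km
The longest leg is Delta–Echo at 802.8 km.

Delta–Echo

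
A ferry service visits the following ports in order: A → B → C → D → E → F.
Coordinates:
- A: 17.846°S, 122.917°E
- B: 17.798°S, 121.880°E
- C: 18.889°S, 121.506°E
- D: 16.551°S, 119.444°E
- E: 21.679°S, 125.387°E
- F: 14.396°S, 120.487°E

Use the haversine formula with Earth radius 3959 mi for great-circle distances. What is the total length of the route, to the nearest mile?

Leg distances:
A→B: 68.3 mi  (cumulative 68.3 mi)
B→C: 79.3 mi  (cumulative 147.6 mi)
C→D: 211.0 mi  (cumulative 358.6 mi)
D→E: 525.3 mi  (cumulative 883.9 mi)
E→F: 597.2 mi  (cumulative 1481.1 mi)
Total route length ≈ 1481 mi.

1481 mi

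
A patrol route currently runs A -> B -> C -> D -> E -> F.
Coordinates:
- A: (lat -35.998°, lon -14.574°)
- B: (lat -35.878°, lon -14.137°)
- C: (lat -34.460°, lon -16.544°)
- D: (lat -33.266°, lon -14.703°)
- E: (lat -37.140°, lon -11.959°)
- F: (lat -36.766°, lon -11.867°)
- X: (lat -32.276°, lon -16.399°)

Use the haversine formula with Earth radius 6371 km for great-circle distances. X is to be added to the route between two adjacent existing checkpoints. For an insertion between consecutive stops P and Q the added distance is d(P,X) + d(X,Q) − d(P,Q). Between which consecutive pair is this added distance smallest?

between C and D

Added distance for inserting X between each consecutive pair:
A–B: 856.5 km
B–C: 425.0 km
C–D: 220.6 km
D–E: 371.4 km
E–F: 1282.8 km
Smallest added distance is 220.6 km, inserting between C and D.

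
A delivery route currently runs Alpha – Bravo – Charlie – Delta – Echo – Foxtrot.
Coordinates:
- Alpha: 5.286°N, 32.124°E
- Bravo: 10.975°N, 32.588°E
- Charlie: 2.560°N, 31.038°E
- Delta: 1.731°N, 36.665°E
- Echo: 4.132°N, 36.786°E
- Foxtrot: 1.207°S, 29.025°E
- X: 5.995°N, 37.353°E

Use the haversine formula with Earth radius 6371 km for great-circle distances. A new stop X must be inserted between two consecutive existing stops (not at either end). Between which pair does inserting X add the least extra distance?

Added distance for inserting X between each consecutive pair:
Alpha–Bravo: 711.6 km
Bravo–Charlie: 608.6 km
Charlie–Delta: 645.8 km
Delta–Echo: 429.4 km
Echo–Foxtrot: 392.7 km
Smallest added distance is 392.7 km, inserting between Echo and Foxtrot.

between Echo and Foxtrot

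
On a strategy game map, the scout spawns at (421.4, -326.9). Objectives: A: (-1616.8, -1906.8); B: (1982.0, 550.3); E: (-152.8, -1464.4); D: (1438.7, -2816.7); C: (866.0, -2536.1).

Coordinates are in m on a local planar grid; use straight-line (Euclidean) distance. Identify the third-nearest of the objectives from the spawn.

C

Distance to each, sorted:
E: 1274.2 m
B: 1790.2 m
C: 2253.5 m
A: 2578.8 m
D: 2689.6 m
The third-nearest is C at 2253.5 m.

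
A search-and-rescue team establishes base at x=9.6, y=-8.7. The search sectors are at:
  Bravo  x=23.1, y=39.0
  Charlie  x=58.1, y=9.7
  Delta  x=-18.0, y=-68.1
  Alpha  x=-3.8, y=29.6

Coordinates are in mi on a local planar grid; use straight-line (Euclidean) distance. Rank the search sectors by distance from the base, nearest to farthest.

Distances from the base:
Alpha x=-3.8, y=29.6: 40.6 mi
Bravo x=23.1, y=39.0: 49.6 mi
Charlie x=58.1, y=9.7: 51.9 mi
Delta x=-18.0, y=-68.1: 65.5 mi

Alpha, Bravo, Charlie, Delta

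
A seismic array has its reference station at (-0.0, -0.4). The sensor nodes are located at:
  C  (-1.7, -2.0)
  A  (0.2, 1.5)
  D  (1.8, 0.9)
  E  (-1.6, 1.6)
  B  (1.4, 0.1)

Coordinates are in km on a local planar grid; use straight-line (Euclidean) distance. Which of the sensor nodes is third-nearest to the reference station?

D

Distance to each, sorted:
B: 1.5 km
A: 1.9 km
D: 2.2 km
C: 2.3 km
E: 2.6 km
The third-nearest is D at 2.2 km.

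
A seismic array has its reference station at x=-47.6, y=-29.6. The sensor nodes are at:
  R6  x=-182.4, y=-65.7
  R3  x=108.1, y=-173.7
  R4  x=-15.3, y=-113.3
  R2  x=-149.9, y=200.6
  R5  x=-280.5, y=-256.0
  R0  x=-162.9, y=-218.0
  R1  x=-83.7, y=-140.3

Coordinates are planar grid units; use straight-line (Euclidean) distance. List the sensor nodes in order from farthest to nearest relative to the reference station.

Distance from the reference station at x=-47.6, y=-29.6 to each:
R5 x=-280.5, y=-256.0: 324.8
R2 x=-149.9, y=200.6: 251.9
R0 x=-162.9, y=-218.0: 220.9
R3 x=108.1, y=-173.7: 212.1
R6 x=-182.4, y=-65.7: 139.6
R1 x=-83.7, y=-140.3: 116.4
R4 x=-15.3, y=-113.3: 89.7

R5, R2, R0, R3, R6, R1, R4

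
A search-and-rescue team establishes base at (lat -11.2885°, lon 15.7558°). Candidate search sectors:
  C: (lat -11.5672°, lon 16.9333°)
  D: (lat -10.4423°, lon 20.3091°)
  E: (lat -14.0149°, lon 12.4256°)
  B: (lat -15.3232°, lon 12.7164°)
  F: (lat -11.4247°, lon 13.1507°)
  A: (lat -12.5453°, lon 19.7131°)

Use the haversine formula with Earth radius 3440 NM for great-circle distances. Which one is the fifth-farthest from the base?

F

Distance to each, sorted:
B: 300.3 NM
D: 273.2 NM
E: 254.6 NM
A: 244.4 NM
F: 153.6 NM
C: 71.3 NM
The fifth-farthest is F at 153.6 NM.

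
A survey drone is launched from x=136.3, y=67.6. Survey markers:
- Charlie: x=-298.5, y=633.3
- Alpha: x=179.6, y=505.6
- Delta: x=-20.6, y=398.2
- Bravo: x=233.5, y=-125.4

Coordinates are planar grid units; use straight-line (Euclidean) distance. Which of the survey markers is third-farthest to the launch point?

Delta

Distance to each, sorted:
Charlie: 713.5
Alpha: 440.1
Delta: 365.9
Bravo: 216.1
The third-farthest is Delta at 365.9.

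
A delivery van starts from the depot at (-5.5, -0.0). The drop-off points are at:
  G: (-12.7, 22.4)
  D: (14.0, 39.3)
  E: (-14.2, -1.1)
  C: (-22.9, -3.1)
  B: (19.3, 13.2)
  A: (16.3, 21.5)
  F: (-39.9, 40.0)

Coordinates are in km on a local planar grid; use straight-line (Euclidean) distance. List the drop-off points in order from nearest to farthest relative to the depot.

E, C, G, B, A, D, F

Distances from the depot:
E (-14.2, -1.1): 8.8 km
C (-22.9, -3.1): 17.7 km
G (-12.7, 22.4): 23.5 km
B (19.3, 13.2): 28.1 km
A (16.3, 21.5): 30.6 km
D (14.0, 39.3): 43.9 km
F (-39.9, 40.0): 52.8 km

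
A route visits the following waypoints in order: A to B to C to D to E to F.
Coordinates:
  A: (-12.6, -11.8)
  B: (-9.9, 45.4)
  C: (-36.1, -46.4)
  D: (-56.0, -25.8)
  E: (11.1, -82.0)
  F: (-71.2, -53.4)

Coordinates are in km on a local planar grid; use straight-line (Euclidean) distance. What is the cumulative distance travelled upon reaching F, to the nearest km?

356 km

Leg distances:
A→B: 57.3 km  (cumulative 57.3 km)
B→C: 95.5 km  (cumulative 152.7 km)
C→D: 28.6 km  (cumulative 181.4 km)
D→E: 87.5 km  (cumulative 268.9 km)
E→F: 87.1 km  (cumulative 356.0 km)
Cumulative distance at F ≈ 356 km.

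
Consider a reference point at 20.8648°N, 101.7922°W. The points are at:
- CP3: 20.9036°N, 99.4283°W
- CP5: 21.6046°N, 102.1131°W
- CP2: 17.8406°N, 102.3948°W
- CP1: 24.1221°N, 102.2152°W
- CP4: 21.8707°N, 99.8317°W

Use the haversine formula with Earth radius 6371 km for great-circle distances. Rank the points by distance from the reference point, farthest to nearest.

Computing each great-circle distance from 20.8648°N, 101.7922°W:
CP1 24.1221°N, 102.2152°W: 364.8 km
CP2 17.8406°N, 102.3948°W: 342.2 km
CP3 20.9036°N, 99.4283°W: 245.6 km
CP4 21.8707°N, 99.8317°W: 231.8 km
CP5 21.6046°N, 102.1131°W: 88.7 km

CP1, CP2, CP3, CP4, CP5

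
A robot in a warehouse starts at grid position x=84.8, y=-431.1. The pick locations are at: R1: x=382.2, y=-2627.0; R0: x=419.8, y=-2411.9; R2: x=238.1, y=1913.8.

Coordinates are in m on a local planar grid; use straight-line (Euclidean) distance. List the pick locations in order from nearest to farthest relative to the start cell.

Distance from the start cell at x=84.8, y=-431.1 to each:
R0 x=419.8, y=-2411.9: 2008.9 m
R1 x=382.2, y=-2627.0: 2215.9 m
R2 x=238.1, y=1913.8: 2349.9 m

R0, R1, R2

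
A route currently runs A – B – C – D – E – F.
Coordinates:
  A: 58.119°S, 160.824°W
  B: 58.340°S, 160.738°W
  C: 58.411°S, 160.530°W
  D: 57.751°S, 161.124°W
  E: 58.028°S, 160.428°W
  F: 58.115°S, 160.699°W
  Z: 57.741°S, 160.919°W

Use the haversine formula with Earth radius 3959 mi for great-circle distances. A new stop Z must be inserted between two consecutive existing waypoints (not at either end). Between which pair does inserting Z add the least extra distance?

between D and E

Added distance for inserting Z between each consecutive pair:
A–B: 52.7 mi
B–C: 81.4 mi
C–D: 5.5 mi
D–E: 2.5 mi
E–F: 42.3 mi
Smallest added distance is 2.5 mi, inserting between D and E.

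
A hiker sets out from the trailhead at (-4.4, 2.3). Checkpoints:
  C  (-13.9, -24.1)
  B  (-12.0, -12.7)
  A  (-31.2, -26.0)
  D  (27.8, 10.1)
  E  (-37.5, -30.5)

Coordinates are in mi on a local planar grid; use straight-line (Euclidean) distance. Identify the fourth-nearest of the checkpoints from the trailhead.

A

Distances from the trailhead ((-4.4, 2.3)):
B: 16.8 mi
C: 28.1 mi
D: 33.1 mi
A: 39.0 mi
E: 46.6 mi
The fourth-nearest is A at 39.0 mi.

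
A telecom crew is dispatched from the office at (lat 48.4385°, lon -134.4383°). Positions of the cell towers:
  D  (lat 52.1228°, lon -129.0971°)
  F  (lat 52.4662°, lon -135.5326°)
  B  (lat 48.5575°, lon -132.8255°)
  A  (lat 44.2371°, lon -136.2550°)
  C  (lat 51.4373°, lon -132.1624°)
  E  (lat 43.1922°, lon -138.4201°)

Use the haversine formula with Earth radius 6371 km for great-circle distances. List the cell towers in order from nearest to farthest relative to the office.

Distance from the office at (lat 48.4385°, lon -134.4383°) to each:
B (lat 48.5575°, lon -132.8255°): 119.6 km
C (lat 51.4373°, lon -132.1624°): 371.1 km
F (lat 52.4662°, lon -135.5326°): 454.5 km
A (lat 44.2371°, lon -136.2550°): 487.5 km
D (lat 52.1228°, lon -129.0971°): 558.2 km
E (lat 43.1922°, lon -138.4201°): 659.7 km

B, C, F, A, D, E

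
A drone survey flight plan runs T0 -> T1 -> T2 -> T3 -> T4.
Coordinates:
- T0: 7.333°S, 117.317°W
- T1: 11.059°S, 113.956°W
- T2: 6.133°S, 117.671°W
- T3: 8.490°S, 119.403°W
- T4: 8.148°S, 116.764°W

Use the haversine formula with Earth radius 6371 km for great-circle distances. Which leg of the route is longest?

Leg distances:
T0→T1: 554.7 km
T1→T2: 683.2 km
T2→T3: 324.3 km
T3→T4: 292.8 km
The longest leg is T1–T2 at 683.2 km.

T1–T2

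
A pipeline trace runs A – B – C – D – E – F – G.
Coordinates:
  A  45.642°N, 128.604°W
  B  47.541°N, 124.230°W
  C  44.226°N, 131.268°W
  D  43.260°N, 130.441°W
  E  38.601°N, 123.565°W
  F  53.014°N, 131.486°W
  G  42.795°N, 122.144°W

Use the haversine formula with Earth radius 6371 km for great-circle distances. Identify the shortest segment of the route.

C–D

Leg distances:
A→B: 395.3 km
B→C: 657.4 km
C→D: 126.3 km
D→E: 775.4 km
E→F: 1713.7 km
F→G: 1330.2 km
The shortest leg is C–D at 126.3 km.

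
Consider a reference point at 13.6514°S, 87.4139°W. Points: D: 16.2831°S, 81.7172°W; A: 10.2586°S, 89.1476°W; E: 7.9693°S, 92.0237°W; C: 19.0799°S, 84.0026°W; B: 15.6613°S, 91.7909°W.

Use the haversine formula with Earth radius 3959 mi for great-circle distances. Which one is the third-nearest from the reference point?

Distances from the reference point (13.6514°S, 87.4139°W):
A: 262.1 mi
B: 323.9 mi
D: 421.5 mi
C: 437.9 mi
E: 501.9 mi
The third-nearest is D at 421.5 mi.

D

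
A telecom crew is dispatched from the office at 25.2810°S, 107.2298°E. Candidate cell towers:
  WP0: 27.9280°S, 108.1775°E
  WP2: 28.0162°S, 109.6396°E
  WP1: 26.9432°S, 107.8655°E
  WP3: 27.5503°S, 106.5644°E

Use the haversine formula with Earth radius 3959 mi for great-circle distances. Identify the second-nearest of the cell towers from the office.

WP3

Distance to each, sorted:
WP1: 121.4 mi
WP3: 162.1 mi
WP0: 192.0 mi
WP2: 240.5 mi
The second-nearest is WP3 at 162.1 mi.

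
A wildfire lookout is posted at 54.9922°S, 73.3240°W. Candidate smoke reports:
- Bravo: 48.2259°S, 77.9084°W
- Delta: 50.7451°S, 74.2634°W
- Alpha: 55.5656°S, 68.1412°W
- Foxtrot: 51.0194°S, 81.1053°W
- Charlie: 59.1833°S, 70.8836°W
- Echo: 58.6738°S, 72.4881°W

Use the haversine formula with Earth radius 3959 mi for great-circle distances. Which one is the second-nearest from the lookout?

Echo

Distance to each, sorted:
Alpha: 207.7 mi
Echo: 256.3 mi
Delta: 296.1 mi
Charlie: 303.7 mi
Foxtrot: 423.9 mi
Bravo: 507.0 mi
The second-nearest is Echo at 256.3 mi.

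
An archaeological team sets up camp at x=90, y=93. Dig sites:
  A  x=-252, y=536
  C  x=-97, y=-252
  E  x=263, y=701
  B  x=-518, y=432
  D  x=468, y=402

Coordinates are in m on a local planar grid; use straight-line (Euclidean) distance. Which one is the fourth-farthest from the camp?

Distance to each, sorted:
B: 696.1 m
E: 632.1 m
A: 559.7 m
D: 488.2 m
C: 392.4 m
The fourth-farthest is D at 488.2 m.

D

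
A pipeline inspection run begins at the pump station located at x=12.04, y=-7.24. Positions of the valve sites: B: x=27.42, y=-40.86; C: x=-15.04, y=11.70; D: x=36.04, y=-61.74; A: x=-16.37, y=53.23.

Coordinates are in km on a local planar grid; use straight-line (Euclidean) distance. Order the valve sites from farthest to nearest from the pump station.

Distance from the pump station at x=12.04, y=-7.24 to each:
A x=-16.37, y=53.23: 66.8 km
D x=36.04, y=-61.74: 59.6 km
B x=27.42, y=-40.86: 37.0 km
C x=-15.04, y=11.70: 33.0 km

A, D, B, C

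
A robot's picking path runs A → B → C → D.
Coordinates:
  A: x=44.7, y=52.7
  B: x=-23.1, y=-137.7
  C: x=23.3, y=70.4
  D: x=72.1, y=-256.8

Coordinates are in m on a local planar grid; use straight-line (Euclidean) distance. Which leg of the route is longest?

C–D

Leg distances:
A→B: 202.1 m
B→C: 213.2 m
C→D: 330.8 m
The longest leg is C–D at 330.8 m.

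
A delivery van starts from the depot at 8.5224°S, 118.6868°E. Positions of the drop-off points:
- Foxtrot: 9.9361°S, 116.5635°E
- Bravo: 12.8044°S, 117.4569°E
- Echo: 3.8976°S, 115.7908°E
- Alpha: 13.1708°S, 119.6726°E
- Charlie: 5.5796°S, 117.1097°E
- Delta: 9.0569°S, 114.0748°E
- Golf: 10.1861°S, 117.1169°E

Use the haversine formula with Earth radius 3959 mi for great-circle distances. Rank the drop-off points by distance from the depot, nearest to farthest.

Distances from the depot:
Golf 10.1861°S, 117.1169°E: 157.1 mi
Foxtrot 9.9361°S, 116.5635°E: 174.7 mi
Charlie 5.5796°S, 117.1097°E: 230.3 mi
Bravo 12.8044°S, 117.4569°E: 307.4 mi
Delta 9.0569°S, 114.0748°E: 317.1 mi
Alpha 13.1708°S, 119.6726°E: 328.1 mi
Echo 3.8976°S, 115.7908°E: 376.4 mi

Golf, Foxtrot, Charlie, Bravo, Delta, Alpha, Echo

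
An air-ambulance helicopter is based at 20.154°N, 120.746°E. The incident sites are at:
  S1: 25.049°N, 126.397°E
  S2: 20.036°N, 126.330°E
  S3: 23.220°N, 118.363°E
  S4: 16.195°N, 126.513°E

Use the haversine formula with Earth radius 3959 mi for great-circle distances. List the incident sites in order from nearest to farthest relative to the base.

Distance from the base at 20.154°N, 120.746°E to each:
S3 23.220°N, 118.363°E: 261.3 mi
S2 20.036°N, 126.330°E: 362.4 mi
S4 16.195°N, 126.513°E: 467.0 mi
S1 25.049°N, 126.397°E: 494.2 mi

S3, S2, S4, S1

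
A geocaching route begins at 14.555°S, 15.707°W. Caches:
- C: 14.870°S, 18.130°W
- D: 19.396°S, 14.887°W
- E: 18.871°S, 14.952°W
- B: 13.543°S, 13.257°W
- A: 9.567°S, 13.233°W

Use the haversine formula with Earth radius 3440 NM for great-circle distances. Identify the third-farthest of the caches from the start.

Distances from the start (14.555°S, 15.707°W):
A: 332.8 NM
D: 294.4 NM
E: 262.7 NM
B: 155.1 NM
C: 142.0 NM
The third-farthest is E at 262.7 NM.

E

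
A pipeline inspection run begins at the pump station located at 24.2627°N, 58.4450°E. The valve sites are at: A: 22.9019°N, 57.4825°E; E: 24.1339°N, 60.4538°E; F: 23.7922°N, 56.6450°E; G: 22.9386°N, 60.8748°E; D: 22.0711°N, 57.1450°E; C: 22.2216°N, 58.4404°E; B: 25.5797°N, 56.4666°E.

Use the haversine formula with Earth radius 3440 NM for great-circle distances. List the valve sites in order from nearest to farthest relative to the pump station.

A, F, E, C, B, D, G

Computing each great-circle distance from 24.2627°N, 58.4450°E:
A 22.9019°N, 57.4825°E: 97.4 NM
F 23.7922°N, 56.6450°E: 102.7 NM
E 24.1339°N, 60.4538°E: 110.3 NM
C 22.2216°N, 58.4404°E: 122.5 NM
B 25.5797°N, 56.4666°E: 133.6 NM
D 22.0711°N, 57.1450°E: 149.9 NM
G 22.9386°N, 60.8748°E: 155.5 NM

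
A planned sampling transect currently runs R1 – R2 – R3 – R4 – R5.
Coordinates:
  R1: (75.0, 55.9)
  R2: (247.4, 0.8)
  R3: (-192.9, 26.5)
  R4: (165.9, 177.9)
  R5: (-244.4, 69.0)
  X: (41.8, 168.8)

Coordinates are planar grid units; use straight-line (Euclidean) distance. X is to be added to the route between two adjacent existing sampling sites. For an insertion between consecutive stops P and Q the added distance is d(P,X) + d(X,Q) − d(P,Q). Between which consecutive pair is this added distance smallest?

between R4 and R5

Added distance for inserting X between each consecutive pair:
R1–R2: 202.2
R2–R3: 98.9
R3–R4: 9.5
R4–R5: 3.0
Smallest added distance is 3.0, inserting between R4 and R5.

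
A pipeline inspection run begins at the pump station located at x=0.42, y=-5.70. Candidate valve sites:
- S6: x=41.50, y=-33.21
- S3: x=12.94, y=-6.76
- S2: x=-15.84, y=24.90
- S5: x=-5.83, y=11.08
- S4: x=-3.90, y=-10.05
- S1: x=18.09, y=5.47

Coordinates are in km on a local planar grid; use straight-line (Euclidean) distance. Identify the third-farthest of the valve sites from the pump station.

S1

Distances from the pump station (x=0.42, y=-5.70):
S6: 49.4 km
S2: 34.7 km
S1: 20.9 km
S5: 17.9 km
S3: 12.6 km
S4: 6.1 km
The third-farthest is S1 at 20.9 km.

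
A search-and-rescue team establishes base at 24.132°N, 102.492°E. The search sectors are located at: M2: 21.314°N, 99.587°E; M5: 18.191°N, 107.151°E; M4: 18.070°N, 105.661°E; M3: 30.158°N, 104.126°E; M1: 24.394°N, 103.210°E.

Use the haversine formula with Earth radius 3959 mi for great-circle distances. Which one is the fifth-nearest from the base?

Distance to each, sorted:
M1: 48.7 mi
M2: 268.7 mi
M3: 428.3 mi
M4: 466.0 mi
M5: 508.5 mi
The fifth-nearest is M5 at 508.5 mi.

M5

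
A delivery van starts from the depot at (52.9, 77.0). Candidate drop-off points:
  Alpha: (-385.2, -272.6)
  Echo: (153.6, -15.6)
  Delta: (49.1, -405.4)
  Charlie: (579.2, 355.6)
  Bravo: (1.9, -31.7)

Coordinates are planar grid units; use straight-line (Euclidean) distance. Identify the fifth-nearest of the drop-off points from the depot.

Charlie

Distances from the depot ((52.9, 77.0)):
Bravo: 120.1
Echo: 136.8
Delta: 482.4
Alpha: 560.5
Charlie: 595.5
The fifth-nearest is Charlie at 595.5.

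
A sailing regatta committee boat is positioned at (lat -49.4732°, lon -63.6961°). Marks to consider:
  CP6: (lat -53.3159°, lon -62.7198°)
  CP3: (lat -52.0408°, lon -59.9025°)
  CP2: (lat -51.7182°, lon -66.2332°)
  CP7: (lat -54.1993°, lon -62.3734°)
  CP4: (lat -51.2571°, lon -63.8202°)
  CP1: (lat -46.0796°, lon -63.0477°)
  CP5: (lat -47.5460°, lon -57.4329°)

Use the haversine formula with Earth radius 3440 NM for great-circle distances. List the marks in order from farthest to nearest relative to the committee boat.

CP7, CP5, CP6, CP3, CP1, CP2, CP4

Distances from the committee boat:
CP7 (lat -54.1993°, lon -62.3734°): 287.9 NM
CP5 (lat -47.5460°, lon -57.4329°): 274.6 NM
CP6 (lat -53.3159°, lon -62.7198°): 233.6 NM
CP3 (lat -52.0408°, lon -59.9025°): 211.0 NM
CP1 (lat -46.0796°, lon -63.0477°): 205.4 NM
CP2 (lat -51.7182°, lon -66.2332°): 165.9 NM
CP4 (lat -51.2571°, lon -63.8202°): 107.2 NM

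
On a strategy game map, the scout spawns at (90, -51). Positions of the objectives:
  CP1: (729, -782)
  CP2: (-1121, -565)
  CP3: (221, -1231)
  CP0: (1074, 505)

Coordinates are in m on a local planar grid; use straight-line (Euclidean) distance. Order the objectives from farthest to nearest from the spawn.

CP2, CP3, CP0, CP1

Distance from the spawn at (90, -51) to each:
CP2 (-1121, -565): 1315.6 m
CP3 (221, -1231): 1187.2 m
CP0 (1074, 505): 1130.2 m
CP1 (729, -782): 970.9 m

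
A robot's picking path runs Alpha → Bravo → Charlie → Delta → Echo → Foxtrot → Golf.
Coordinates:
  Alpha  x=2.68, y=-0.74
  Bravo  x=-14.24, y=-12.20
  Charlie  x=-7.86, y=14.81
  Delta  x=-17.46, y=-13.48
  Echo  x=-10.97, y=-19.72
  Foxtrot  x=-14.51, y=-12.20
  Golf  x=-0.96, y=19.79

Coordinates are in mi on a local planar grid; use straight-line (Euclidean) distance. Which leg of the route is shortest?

Leg distances:
Alpha→Bravo: 20.4 mi
Bravo→Charlie: 27.8 mi
Charlie→Delta: 29.9 mi
Delta→Echo: 9.0 mi
Echo→Foxtrot: 8.3 mi
Foxtrot→Golf: 34.7 mi
The shortest leg is Echo–Foxtrot at 8.3 mi.

Echo–Foxtrot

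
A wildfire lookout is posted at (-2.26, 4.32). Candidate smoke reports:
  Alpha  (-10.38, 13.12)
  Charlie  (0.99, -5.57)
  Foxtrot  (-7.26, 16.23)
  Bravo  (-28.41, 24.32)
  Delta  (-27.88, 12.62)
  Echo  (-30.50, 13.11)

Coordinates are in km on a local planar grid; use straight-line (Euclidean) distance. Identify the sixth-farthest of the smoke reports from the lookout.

Distance to each, sorted:
Bravo: 32.9 km
Echo: 29.6 km
Delta: 26.9 km
Foxtrot: 12.9 km
Alpha: 12.0 km
Charlie: 10.4 km
The sixth-farthest is Charlie at 10.4 km.

Charlie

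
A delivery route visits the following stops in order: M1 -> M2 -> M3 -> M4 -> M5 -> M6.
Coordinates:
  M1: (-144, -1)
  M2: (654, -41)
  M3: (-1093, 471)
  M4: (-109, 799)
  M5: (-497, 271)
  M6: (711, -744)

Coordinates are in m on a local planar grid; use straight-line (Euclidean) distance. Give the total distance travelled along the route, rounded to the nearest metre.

5890 m

Leg distances:
M1→M2: 799.0 m  (cumulative 799.0 m)
M2→M3: 1820.5 m  (cumulative 2619.5 m)
M3→M4: 1037.2 m  (cumulative 3656.7 m)
M4→M5: 655.2 m  (cumulative 4311.9 m)
M5→M6: 1577.8 m  (cumulative 5889.8 m)
Total route length ≈ 5890 m.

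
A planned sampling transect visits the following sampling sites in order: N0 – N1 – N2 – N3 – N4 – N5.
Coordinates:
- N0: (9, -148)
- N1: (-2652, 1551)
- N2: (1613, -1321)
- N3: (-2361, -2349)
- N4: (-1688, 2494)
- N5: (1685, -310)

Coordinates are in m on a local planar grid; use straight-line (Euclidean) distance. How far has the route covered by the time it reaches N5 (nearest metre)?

21680 m

Leg distances:
N0→N1: 3157.1 m  (cumulative 3157.1 m)
N1→N2: 5141.8 m  (cumulative 8299.0 m)
N2→N3: 4104.8 m  (cumulative 12403.8 m)
N3→N4: 4889.5 m  (cumulative 17293.3 m)
N4→N5: 4386.3 m  (cumulative 21679.6 m)
Cumulative distance at N5 ≈ 21680 m.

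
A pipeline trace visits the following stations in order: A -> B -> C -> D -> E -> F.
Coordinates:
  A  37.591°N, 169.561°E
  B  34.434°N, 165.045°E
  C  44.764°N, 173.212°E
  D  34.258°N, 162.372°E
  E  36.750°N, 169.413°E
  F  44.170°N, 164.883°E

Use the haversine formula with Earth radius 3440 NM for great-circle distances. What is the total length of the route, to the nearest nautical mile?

2686 NM

Leg distances:
A→B: 289.8 NM  (cumulative 289.8 NM)
B→C: 725.3 NM  (cumulative 1015.2 NM)
C→D: 804.7 NM  (cumulative 1819.8 NM)
D→E: 375.1 NM  (cumulative 2195.0 NM)
E→F: 491.0 NM  (cumulative 2686.0 NM)
Total route length ≈ 2686 NM.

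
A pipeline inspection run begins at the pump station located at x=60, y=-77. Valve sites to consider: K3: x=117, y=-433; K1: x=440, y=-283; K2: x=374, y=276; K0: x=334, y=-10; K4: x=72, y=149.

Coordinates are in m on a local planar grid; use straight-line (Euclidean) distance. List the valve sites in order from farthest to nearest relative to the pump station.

Distances from the pump station:
K2 x=374, y=276: 472.4 m
K1 x=440, y=-283: 432.2 m
K3 x=117, y=-433: 360.5 m
K0 x=334, y=-10: 282.1 m
K4 x=72, y=149: 226.3 m

K2, K1, K3, K0, K4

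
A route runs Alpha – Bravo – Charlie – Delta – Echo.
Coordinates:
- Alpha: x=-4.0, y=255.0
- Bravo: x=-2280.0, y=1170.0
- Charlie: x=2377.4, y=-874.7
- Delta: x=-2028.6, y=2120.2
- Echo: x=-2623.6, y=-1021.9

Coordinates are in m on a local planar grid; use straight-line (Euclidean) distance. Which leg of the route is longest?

Leg distances:
Alpha→Bravo: 2453.0 m
Bravo→Charlie: 5086.5 m
Charlie→Delta: 5327.5 m
Delta→Echo: 3197.9 m
The longest leg is Charlie–Delta at 5327.5 m.

Charlie–Delta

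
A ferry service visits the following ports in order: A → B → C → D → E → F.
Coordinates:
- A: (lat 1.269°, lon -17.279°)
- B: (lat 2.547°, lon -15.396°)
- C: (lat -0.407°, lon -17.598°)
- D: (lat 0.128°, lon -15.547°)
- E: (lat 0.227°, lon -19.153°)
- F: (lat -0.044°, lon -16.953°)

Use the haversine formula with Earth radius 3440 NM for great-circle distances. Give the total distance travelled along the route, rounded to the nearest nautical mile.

Leg distances:
A→B: 136.6 NM  (cumulative 136.6 NM)
B→C: 221.2 NM  (cumulative 357.8 NM)
C→D: 127.3 NM  (cumulative 485.0 NM)
D→E: 216.6 NM  (cumulative 701.6 NM)
E→F: 133.1 NM  (cumulative 834.7 NM)
Total route length ≈ 835 NM.

835 NM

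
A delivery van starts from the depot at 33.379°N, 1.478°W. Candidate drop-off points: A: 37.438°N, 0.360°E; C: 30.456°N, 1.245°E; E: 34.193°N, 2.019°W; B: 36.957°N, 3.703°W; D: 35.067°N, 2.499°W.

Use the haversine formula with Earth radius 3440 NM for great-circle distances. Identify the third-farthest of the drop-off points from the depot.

Distance to each, sorted:
A: 259.8 NM
B: 241.0 NM
C: 223.7 NM
D: 113.3 NM
E: 55.8 NM
The third-farthest is C at 223.7 NM.

C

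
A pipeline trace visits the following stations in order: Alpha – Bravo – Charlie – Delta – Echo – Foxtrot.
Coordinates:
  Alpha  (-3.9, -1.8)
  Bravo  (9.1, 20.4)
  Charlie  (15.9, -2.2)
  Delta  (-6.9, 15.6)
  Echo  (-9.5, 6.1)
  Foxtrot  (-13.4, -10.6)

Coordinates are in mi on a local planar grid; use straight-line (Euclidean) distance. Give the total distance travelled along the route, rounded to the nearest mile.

Leg distances:
Alpha→Bravo: 25.7 mi  (cumulative 25.7 mi)
Bravo→Charlie: 23.6 mi  (cumulative 49.3 mi)
Charlie→Delta: 28.9 mi  (cumulative 78.3 mi)
Delta→Echo: 9.8 mi  (cumulative 88.1 mi)
Echo→Foxtrot: 17.1 mi  (cumulative 105.3 mi)
Total route length ≈ 105 mi.

105 mi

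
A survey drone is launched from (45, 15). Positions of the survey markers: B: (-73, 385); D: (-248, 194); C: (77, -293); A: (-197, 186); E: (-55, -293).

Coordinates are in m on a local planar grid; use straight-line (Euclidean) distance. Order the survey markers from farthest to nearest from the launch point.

Computing each straight-line distance from (45, 15):
B (-73, 385): 388.4 m
D (-248, 194): 343.4 m
E (-55, -293): 323.8 m
C (77, -293): 309.7 m
A (-197, 186): 296.3 m

B, D, E, C, A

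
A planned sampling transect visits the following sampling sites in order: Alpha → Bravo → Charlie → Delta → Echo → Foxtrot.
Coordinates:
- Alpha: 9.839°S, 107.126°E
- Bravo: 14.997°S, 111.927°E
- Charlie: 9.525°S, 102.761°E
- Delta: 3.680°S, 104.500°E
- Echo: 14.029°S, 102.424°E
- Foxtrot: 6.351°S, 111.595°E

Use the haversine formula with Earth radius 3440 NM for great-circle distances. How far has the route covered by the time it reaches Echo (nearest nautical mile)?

Leg distances:
Alpha→Bravo: 418.4 NM  (cumulative 418.4 NM)
Bravo→Charlie: 630.0 NM  (cumulative 1048.4 NM)
Charlie→Delta: 365.9 NM  (cumulative 1414.3 NM)
Delta→Echo: 633.4 NM  (cumulative 2047.7 NM)
Cumulative distance at Echo ≈ 2048 NM.

2048 NM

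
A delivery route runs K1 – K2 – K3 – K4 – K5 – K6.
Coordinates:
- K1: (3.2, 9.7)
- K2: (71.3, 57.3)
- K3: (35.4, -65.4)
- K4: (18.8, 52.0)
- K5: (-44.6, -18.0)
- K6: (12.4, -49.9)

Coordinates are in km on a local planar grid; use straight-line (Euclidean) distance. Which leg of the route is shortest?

Leg distances:
K1→K2: 83.1 km
K2→K3: 127.8 km
K3→K4: 118.6 km
K4→K5: 94.4 km
K5→K6: 65.3 km
The shortest leg is K5–K6 at 65.3 km.

K5–K6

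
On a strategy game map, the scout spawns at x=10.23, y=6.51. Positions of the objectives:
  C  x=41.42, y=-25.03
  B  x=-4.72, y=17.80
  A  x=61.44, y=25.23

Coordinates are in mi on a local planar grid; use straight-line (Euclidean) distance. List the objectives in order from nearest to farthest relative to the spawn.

Computing each straight-line distance from x=10.23, y=6.51:
B x=-4.72, y=17.80: 18.7 mi
C x=41.42, y=-25.03: 44.4 mi
A x=61.44, y=25.23: 54.5 mi

B, C, A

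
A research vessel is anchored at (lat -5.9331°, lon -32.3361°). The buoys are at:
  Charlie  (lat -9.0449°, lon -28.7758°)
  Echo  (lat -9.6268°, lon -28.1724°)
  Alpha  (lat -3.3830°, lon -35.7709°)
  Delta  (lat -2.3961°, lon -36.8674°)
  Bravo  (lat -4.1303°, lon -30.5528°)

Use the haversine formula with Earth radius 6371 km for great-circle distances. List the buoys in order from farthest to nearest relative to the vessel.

Delta, Echo, Charlie, Alpha, Bravo

Computing each great-circle distance from (lat -5.9331°, lon -32.3361°):
Delta (lat -2.3961°, lon -36.8674°): 638.1 km
Echo (lat -9.6268°, lon -28.1724°): 615.7 km
Charlie (lat -9.0449°, lon -28.7758°): 523.2 km
Alpha (lat -3.3830°, lon -35.7709°): 474.6 km
Bravo (lat -4.1303°, lon -30.5528°): 281.4 km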